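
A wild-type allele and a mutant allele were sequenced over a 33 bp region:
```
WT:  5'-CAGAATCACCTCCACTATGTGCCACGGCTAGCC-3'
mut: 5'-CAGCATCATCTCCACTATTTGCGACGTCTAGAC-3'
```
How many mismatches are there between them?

6

Comparing position by position, 6 sites differ: 4 (A/C), 9 (C/T), 19 (G/T), 23 (C/G), 27 (G/T), 32 (C/A).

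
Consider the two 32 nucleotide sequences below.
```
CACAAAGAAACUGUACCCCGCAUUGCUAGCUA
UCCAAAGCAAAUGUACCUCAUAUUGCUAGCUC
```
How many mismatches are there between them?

Comparing position by position, 8 positions differ: 1 (C/U), 2 (A/C), 8 (A/C), 11 (C/A), 18 (C/U), 20 (G/A), 21 (C/U), 32 (A/C).

8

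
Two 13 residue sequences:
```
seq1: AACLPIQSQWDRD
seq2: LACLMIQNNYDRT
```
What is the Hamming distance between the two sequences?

6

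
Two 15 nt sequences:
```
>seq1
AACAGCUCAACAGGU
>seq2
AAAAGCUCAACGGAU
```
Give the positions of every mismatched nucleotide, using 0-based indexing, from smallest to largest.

Differences at position 2 (C→A), position 11 (A→G), position 13 (G→A).

2, 11, 13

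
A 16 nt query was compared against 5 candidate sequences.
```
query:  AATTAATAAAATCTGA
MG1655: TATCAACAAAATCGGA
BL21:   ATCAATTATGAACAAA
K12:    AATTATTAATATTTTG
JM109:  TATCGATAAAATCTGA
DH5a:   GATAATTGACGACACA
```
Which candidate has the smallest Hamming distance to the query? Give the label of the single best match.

JM109

Hamming distances to query — MG1655: 4; BL21: 9; K12: 5; JM109: 3; DH5a: 9.
Smallest is JM109 with 3 mismatches.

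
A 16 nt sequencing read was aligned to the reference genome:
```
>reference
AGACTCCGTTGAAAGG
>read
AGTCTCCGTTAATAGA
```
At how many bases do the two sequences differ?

4

The sequences differ at bases 3, 11, 13, 16 (1-based) — 4 in total.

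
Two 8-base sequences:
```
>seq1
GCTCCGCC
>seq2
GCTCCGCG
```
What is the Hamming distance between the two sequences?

1

Mismatches (1-based): site 8: C→G.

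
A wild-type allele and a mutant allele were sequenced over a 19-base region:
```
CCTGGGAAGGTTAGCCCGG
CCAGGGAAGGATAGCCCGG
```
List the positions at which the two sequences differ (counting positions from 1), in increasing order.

Differences at position 3 (T→A), position 11 (T→A).

3, 11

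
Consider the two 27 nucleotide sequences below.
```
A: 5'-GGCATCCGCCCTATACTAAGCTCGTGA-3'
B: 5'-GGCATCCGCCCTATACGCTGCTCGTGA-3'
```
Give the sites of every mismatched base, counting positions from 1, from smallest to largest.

17, 18, 19

Differences at site 17 (T→G), site 18 (A→C), site 19 (A→T).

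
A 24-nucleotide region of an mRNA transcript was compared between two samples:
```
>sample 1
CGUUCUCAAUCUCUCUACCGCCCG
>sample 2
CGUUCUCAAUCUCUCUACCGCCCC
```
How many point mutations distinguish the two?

The sequences differ at sites 24 (1-based) — 1 in total.

1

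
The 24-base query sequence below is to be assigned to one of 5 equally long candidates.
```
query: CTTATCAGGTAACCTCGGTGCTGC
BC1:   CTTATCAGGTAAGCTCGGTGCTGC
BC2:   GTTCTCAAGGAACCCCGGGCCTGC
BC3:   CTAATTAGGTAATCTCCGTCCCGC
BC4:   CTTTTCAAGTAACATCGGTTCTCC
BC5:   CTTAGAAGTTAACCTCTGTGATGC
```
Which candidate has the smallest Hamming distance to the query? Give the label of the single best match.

BC1 differs at 1 base; BC2 differs at 7 bases; BC3 differs at 6 bases; BC4 differs at 5 bases; BC5 differs at 5 bases. The closest is BC1.

BC1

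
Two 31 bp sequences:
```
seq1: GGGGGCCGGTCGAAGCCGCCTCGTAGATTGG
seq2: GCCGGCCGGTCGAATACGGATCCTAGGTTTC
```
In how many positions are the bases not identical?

The sequences differ at positions 2, 3, 15, 16, 19, 20, 23, 27, 30, 31 (1-based) — 10 in total.

10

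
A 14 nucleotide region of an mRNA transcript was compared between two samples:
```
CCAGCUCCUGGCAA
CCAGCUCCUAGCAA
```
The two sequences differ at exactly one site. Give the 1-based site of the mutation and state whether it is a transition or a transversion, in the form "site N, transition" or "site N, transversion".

site 10, transition

The sequences differ only at site 10: G→A (purine→purine), a transition.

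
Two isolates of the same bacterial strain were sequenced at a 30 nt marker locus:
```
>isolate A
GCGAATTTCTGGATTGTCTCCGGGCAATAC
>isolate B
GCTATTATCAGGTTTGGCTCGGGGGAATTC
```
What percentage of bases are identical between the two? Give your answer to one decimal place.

9 positions differ (3, 5, 7, 10, 13, 17, 21, 25, 29), so 21 of 30 match: 21/30 = 70%.

70.0%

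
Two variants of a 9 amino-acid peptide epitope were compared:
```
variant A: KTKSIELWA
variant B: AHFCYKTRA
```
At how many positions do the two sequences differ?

8

Comparing position by position, 8 positions differ: 1 (K/A), 2 (T/H), 3 (K/F), 4 (S/C), 5 (I/Y), 6 (E/K), 7 (L/T), 8 (W/R).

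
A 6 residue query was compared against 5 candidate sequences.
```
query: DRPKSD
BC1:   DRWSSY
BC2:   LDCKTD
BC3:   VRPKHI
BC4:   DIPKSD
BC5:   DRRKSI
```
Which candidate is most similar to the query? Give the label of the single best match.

BC4

Hamming distances to query — BC1: 3; BC2: 4; BC3: 3; BC4: 1; BC5: 2.
Smallest is BC4 with 1 mismatch.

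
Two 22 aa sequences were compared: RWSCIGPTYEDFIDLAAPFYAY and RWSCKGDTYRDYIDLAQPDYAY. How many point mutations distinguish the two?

6

The sequences differ at positions 5, 7, 10, 12, 17, 19 (1-based) — 6 in total.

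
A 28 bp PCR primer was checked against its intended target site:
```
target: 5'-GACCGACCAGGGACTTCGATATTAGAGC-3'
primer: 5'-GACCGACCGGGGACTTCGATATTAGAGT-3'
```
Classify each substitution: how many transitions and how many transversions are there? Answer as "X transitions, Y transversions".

Transitions (purine↔purine or pyrimidine↔pyrimidine): 9 A→G, 28 C→T.
Transversions (purine↔pyrimidine): none.

2 transitions, 0 transversions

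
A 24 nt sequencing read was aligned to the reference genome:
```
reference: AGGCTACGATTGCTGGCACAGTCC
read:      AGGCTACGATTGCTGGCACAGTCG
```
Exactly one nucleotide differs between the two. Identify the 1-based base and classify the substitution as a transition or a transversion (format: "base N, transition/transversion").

The sequences differ only at base 24: C→G (pyrimidine→purine), a transversion.

base 24, transversion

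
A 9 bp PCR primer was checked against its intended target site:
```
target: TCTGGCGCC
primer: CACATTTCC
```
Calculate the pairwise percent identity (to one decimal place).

22.2%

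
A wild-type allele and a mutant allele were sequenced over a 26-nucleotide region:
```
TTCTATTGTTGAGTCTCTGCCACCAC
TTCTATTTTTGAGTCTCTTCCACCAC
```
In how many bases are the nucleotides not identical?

2

Comparing position by position, 2 bases differ: 8 (G/T), 19 (G/T).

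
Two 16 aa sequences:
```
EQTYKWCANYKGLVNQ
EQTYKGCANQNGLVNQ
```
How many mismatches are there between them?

Comparing position by position, 3 residues differ: 6 (W/G), 10 (Y/Q), 11 (K/N).

3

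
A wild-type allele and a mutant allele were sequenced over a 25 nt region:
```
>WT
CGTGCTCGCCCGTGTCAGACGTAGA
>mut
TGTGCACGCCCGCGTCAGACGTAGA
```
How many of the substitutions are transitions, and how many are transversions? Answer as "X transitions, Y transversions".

2 transitions, 1 transversion

Transitions (purine↔purine or pyrimidine↔pyrimidine): 1 C→T, 13 T→C.
Transversions (purine↔pyrimidine): 6 T→A.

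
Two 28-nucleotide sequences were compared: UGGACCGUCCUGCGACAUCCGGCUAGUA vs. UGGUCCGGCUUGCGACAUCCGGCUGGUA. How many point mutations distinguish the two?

4

Mismatches (1-based): position 4: A→U; position 8: U→G; position 10: C→U; position 25: A→G.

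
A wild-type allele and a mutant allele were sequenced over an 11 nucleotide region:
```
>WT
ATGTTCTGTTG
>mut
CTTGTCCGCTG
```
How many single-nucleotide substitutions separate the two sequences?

Mismatches (1-based): base 1: A→C; base 3: G→T; base 4: T→G; base 7: T→C; base 9: T→C.

5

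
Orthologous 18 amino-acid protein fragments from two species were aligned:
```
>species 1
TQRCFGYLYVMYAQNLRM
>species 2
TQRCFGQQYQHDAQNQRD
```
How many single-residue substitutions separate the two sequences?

Comparing position by position, 7 positions differ: 7 (Y/Q), 8 (L/Q), 10 (V/Q), 11 (M/H), 12 (Y/D), 16 (L/Q), 18 (M/D).

7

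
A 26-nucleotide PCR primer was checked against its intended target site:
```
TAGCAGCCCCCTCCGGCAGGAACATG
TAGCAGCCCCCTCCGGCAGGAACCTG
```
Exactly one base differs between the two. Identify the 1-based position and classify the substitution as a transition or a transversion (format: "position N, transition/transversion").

The sequences differ only at position 24: A→C (purine→pyrimidine), a transversion.

position 24, transversion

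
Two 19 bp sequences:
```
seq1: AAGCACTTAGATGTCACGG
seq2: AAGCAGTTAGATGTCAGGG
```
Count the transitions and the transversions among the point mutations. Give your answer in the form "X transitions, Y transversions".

Transitions (purine↔purine or pyrimidine↔pyrimidine): none.
Transversions (purine↔pyrimidine): 6 C→G, 17 C→G.

0 transitions, 2 transversions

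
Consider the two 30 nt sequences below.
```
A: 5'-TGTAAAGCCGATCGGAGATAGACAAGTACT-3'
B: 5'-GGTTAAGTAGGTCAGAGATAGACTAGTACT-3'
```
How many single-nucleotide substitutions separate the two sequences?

Comparing position by position, 7 positions differ: 1 (T/G), 4 (A/T), 8 (C/T), 9 (C/A), 11 (A/G), 14 (G/A), 24 (A/T).

7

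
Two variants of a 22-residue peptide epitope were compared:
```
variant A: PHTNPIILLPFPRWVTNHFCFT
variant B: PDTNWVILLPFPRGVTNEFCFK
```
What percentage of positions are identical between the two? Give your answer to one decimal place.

6 positions differ (2, 5, 6, 14, 18, 22), so 16 of 22 match: 16/22 = 72.73%.

72.7%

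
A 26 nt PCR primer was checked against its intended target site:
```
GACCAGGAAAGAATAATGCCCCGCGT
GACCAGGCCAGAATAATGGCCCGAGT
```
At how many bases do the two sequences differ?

Mismatches (1-based): base 8: A→C; base 9: A→C; base 19: C→G; base 24: C→A.

4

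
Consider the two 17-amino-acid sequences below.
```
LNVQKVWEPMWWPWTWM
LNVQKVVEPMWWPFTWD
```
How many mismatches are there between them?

The sequences differ at positions 7, 14, 17 (1-based) — 3 in total.

3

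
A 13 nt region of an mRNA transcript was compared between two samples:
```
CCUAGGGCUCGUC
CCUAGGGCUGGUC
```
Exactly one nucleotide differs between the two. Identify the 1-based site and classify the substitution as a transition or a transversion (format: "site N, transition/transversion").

site 10, transversion

The sequences differ only at site 10: C→G (pyrimidine→purine), a transversion.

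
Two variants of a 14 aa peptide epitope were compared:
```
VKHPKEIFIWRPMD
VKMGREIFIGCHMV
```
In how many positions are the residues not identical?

The sequences differ at positions 3, 4, 5, 10, 11, 12, 14 (1-based) — 7 in total.

7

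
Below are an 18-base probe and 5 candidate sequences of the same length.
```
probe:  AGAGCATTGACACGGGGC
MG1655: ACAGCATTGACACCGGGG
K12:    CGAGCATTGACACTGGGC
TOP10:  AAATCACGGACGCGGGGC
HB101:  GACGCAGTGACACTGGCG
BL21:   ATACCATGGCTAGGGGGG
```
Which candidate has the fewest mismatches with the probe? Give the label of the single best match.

K12

Hamming distances to probe — MG1655: 3; K12: 2; TOP10: 5; HB101: 7; BL21: 7.
Smallest is K12 with 2 mismatches.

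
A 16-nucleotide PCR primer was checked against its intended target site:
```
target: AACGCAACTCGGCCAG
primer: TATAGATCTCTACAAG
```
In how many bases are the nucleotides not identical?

8

Comparing position by position, 8 bases differ: 1 (A/T), 3 (C/T), 4 (G/A), 5 (C/G), 7 (A/T), 11 (G/T), 12 (G/A), 14 (C/A).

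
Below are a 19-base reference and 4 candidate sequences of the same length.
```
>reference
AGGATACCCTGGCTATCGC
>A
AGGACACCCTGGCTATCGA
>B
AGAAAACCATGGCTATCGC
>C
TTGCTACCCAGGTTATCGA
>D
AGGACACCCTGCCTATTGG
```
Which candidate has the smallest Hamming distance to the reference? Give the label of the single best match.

A

Hamming distances to reference — A: 2; B: 3; C: 6; D: 4.
Smallest is A with 2 mismatches.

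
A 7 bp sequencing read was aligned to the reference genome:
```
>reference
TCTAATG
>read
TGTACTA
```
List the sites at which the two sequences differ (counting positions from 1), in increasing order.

Differences at site 2 (C→G), site 5 (A→C), site 7 (G→A).

2, 5, 7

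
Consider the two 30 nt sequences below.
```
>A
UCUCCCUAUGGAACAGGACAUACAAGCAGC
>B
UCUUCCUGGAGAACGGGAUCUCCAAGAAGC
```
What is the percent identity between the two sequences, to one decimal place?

70.0%

Mismatches at positions 4, 8, 9, 10, 15, 19, 20, 22, 27 (1-based): 9 of 30.
Identical positions: 21/30 = 70% → 70.0%.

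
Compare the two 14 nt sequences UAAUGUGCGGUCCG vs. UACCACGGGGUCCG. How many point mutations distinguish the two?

Mismatches (1-based): base 3: A→C; base 4: U→C; base 5: G→A; base 6: U→C; base 8: C→G.

5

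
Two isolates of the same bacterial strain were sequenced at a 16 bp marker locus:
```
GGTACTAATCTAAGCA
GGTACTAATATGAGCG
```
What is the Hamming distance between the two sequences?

Mismatches (1-based): site 10: C→A; site 12: A→G; site 16: A→G.

3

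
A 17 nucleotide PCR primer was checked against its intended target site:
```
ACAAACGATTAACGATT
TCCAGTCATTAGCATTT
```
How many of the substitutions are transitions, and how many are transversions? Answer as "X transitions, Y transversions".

4 transitions, 4 transversions

Transitions (purine↔purine or pyrimidine↔pyrimidine): 5 A→G, 6 C→T, 12 A→G, 14 G→A.
Transversions (purine↔pyrimidine): 1 A→T, 3 A→C, 7 G→C, 15 A→T.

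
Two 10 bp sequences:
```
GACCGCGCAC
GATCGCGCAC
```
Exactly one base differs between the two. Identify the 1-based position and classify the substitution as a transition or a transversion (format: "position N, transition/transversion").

The sequences differ only at position 3: C→T (pyrimidine→pyrimidine), a transition.

position 3, transition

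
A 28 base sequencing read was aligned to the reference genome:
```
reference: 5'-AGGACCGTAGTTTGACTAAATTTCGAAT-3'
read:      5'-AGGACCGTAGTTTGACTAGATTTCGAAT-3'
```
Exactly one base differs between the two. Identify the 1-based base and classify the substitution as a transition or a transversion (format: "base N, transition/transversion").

The sequences differ only at base 19: A→G (purine→purine), a transition.

base 19, transition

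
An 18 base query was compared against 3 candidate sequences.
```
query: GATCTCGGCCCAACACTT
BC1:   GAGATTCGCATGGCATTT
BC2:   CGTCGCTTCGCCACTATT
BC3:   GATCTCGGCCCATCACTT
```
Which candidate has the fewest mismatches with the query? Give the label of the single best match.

BC3

BC1 differs at 9 bases; BC2 differs at 9 bases; BC3 differs at 1 base. The closest is BC3.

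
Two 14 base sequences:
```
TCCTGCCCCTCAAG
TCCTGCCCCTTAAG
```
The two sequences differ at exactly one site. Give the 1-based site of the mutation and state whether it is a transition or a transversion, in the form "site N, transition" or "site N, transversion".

site 11, transition

The sequences differ only at site 11: C→T (pyrimidine→pyrimidine), a transition.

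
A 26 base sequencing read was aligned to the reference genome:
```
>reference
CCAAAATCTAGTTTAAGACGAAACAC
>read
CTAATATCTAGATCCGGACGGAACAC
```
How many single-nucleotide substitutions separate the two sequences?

7

The sequences differ at sites 2, 5, 12, 14, 15, 16, 21 (1-based) — 7 in total.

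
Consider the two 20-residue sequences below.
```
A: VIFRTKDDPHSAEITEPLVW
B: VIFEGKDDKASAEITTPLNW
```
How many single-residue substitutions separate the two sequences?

6

Comparing position by position, 6 residues differ: 4 (R/E), 5 (T/G), 9 (P/K), 10 (H/A), 16 (E/T), 19 (V/N).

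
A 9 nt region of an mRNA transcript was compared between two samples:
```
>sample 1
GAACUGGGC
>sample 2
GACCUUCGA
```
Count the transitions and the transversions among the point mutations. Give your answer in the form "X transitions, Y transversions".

Mismatches (1-based):
base 3: A→C (purine→pyrimidine, transversion)
base 6: G→U (purine→pyrimidine, transversion)
base 7: G→C (purine→pyrimidine, transversion)
base 9: C→A (pyrimidine→purine, transversion)

0 transitions, 4 transversions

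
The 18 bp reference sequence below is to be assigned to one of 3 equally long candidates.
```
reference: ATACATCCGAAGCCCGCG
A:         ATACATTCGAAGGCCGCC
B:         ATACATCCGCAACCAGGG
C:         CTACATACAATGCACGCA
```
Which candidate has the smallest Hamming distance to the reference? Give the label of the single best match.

A differs at 3 sites; B differs at 4 sites; C differs at 6 sites. The closest is A.

A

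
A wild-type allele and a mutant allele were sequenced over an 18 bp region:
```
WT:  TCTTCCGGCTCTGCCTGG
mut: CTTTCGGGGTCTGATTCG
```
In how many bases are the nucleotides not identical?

The sequences differ at bases 1, 2, 6, 9, 14, 15, 17 (1-based) — 7 in total.

7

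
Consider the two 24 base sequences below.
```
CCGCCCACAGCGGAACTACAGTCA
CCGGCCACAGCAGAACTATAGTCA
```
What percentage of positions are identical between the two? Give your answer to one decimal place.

87.5%

3 positions differ (4, 12, 19), so 21 of 24 match: 21/24 = 87.5%.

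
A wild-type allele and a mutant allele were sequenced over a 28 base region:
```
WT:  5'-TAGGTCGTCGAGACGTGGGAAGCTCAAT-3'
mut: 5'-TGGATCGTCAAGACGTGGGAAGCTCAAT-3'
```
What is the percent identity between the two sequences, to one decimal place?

89.3%

3 positions differ (2, 4, 10), so 25 of 28 match: 25/28 = 89.29%.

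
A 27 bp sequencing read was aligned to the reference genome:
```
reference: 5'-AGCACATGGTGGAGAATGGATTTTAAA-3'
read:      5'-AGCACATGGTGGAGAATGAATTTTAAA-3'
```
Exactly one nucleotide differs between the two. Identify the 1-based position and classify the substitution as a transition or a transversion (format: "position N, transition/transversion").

position 19, transition

Position 19 changes G→A. G is a purine and A is a purine, so this is a transition.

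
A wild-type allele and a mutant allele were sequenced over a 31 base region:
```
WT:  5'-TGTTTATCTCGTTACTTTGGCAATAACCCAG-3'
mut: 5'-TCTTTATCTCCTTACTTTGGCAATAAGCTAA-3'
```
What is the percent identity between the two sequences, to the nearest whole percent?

5 positions differ (2, 11, 27, 29, 31), so 26 of 31 match: 26/31 = 83.87%.

84%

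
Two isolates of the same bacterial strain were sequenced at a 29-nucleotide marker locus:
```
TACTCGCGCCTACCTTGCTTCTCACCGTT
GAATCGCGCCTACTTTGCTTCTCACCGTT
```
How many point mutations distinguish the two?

3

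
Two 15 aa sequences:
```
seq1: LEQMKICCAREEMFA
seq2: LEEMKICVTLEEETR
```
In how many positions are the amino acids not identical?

Comparing position by position, 7 positions differ: 3 (Q/E), 8 (C/V), 9 (A/T), 10 (R/L), 13 (M/E), 14 (F/T), 15 (A/R).

7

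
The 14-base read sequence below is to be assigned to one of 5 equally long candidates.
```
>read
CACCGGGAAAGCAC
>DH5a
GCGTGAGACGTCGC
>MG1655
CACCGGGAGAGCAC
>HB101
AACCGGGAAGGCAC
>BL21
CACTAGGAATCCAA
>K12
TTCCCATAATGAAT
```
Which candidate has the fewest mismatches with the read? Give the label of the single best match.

DH5a differs at 9 bases; MG1655 differs at 1 base; HB101 differs at 2 bases; BL21 differs at 5 bases; K12 differs at 8 bases. The closest is MG1655.

MG1655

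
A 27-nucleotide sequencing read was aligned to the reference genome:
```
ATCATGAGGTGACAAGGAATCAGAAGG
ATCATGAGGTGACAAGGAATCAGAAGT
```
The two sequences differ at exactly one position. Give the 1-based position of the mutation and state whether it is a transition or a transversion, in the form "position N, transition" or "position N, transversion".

Position 27 changes G→T. G is a purine and T is a pyrimidine, so this is a transversion.

position 27, transversion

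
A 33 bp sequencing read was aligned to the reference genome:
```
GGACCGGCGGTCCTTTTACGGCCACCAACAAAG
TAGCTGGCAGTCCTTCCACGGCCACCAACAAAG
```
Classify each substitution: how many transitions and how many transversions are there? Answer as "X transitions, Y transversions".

6 transitions, 1 transversion

Transitions (purine↔purine or pyrimidine↔pyrimidine): 2 G→A, 3 A→G, 5 C→T, 9 G→A, 16 T→C, 17 T→C.
Transversions (purine↔pyrimidine): 1 G→T.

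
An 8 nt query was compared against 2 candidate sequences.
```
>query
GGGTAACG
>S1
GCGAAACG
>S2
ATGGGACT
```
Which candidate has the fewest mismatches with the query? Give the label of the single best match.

S1 differs at 2 positions; S2 differs at 5 positions. The closest is S1.

S1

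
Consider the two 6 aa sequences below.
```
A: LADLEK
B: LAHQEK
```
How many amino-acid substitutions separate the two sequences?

2

The sequences differ at positions 3, 4 (1-based) — 2 in total.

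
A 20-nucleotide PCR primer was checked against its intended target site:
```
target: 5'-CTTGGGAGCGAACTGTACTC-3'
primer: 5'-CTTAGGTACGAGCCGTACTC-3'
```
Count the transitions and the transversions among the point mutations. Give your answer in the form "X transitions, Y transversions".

4 transitions, 1 transversion

Transitions (purine↔purine or pyrimidine↔pyrimidine): 4 G→A, 8 G→A, 12 A→G, 14 T→C.
Transversions (purine↔pyrimidine): 7 A→T.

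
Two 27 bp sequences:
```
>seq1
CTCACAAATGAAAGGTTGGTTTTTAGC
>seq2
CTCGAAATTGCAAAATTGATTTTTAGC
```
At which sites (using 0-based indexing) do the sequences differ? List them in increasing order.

3, 4, 7, 10, 13, 14, 18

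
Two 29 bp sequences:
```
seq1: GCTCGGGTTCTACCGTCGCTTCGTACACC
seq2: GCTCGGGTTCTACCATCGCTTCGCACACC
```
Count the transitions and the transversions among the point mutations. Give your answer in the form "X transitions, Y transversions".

Transitions (purine↔purine or pyrimidine↔pyrimidine): 15 G→A, 24 T→C.
Transversions (purine↔pyrimidine): none.

2 transitions, 0 transversions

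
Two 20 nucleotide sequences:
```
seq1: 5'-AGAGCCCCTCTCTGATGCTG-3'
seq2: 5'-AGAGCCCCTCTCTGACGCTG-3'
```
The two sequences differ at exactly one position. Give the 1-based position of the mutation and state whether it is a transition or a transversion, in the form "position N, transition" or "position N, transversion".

Position 16 changes T→C. T is a pyrimidine and C is a pyrimidine, so this is a transition.

position 16, transition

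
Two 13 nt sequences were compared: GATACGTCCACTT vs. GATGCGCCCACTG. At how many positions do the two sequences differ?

The sequences differ at positions 4, 7, 13 (1-based) — 3 in total.

3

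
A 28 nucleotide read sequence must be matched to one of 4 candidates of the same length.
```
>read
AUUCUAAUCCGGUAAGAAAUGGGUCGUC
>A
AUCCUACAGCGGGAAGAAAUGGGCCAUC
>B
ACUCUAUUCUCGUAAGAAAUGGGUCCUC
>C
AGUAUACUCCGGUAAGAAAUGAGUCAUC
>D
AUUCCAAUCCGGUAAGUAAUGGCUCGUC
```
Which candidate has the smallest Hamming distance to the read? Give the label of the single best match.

A differs at 7 positions; B differs at 5 positions; C differs at 5 positions; D differs at 3 positions. The closest is D.

D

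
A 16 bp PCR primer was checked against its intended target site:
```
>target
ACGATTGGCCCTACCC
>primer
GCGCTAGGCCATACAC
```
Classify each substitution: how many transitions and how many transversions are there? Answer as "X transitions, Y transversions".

Transitions (purine↔purine or pyrimidine↔pyrimidine): 1 A→G.
Transversions (purine↔pyrimidine): 4 A→C, 6 T→A, 11 C→A, 15 C→A.

1 transition, 4 transversions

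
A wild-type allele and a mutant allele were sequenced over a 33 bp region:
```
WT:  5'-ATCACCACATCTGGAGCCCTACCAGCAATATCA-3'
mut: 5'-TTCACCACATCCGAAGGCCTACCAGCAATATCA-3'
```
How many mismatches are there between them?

Mismatches (1-based): site 1: A→T; site 12: T→C; site 14: G→A; site 17: C→G.

4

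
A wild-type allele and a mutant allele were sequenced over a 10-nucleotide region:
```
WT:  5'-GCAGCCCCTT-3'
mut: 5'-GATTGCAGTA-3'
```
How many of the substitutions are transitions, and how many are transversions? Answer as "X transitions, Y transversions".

0 transitions, 7 transversions

Transitions (purine↔purine or pyrimidine↔pyrimidine): none.
Transversions (purine↔pyrimidine): 2 C→A, 3 A→T, 4 G→T, 5 C→G, 7 C→A, 8 C→G, 10 T→A.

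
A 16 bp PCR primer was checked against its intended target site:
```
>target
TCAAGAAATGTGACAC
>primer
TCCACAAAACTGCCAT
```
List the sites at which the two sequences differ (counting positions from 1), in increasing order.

3, 5, 9, 10, 13, 16

Differences at site 3 (A→C), site 5 (G→C), site 9 (T→A), site 10 (G→C), site 13 (A→C), site 16 (C→T).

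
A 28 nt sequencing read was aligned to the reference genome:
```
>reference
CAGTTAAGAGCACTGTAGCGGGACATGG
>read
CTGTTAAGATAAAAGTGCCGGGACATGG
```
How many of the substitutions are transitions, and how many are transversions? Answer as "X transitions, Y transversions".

Mismatches (1-based):
position 2: A→T (purine→pyrimidine, transversion)
position 10: G→T (purine→pyrimidine, transversion)
position 11: C→A (pyrimidine→purine, transversion)
position 13: C→A (pyrimidine→purine, transversion)
position 14: T→A (pyrimidine→purine, transversion)
position 17: A→G (purine→purine, transition)
position 18: G→C (purine→pyrimidine, transversion)

1 transition, 6 transversions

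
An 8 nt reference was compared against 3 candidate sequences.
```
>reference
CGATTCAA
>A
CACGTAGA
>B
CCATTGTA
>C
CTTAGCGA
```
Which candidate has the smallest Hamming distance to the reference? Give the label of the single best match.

Hamming distances to reference — A: 5; B: 3; C: 5.
Smallest is B with 3 mismatches.

B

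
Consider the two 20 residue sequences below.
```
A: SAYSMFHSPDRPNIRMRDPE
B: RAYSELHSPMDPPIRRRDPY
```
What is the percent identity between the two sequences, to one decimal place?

60.0%

Mismatches at positions 1, 5, 6, 10, 11, 13, 16, 20 (1-based): 8 of 20.
Identical positions: 12/20 = 60% → 60.0%.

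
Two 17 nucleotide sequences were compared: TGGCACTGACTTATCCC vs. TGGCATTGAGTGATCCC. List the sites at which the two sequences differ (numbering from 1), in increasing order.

Scanning 1-based: 6: C/T; 10: C/G; 12: T/G.

6, 10, 12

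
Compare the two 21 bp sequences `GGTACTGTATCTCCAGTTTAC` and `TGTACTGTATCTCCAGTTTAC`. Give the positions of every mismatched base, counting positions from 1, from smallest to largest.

1

Differences at position 1 (G→T).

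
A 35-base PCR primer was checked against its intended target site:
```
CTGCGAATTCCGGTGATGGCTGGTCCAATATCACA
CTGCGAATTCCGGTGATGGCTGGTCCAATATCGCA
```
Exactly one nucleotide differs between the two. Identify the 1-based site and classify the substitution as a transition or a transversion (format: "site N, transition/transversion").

Site 33 changes A→G. A is a purine and G is a purine, so this is a transition.

site 33, transition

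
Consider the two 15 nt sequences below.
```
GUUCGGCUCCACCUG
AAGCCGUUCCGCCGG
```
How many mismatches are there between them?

The sequences differ at positions 1, 2, 3, 5, 7, 11, 14 (1-based) — 7 in total.

7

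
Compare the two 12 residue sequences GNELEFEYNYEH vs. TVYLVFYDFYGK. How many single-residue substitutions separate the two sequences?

9

Comparing position by position, 9 positions differ: 1 (G/T), 2 (N/V), 3 (E/Y), 5 (E/V), 7 (E/Y), 8 (Y/D), 9 (N/F), 11 (E/G), 12 (H/K).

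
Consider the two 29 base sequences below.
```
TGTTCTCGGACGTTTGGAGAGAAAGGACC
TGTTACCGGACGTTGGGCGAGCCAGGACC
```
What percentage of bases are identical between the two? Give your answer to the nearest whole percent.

6 positions differ (5, 6, 15, 18, 22, 23), so 23 of 29 match: 23/29 = 79.31%.

79%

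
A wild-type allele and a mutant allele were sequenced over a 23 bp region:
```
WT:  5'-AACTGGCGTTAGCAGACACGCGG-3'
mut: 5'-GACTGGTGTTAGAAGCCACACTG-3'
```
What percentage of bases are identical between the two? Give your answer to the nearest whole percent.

74%

6 positions differ (1, 7, 13, 16, 20, 22), so 17 of 23 match: 17/23 = 73.91%.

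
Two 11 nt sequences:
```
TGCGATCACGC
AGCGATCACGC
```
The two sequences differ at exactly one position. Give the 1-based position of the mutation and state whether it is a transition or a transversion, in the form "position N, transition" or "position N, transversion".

Position 1 changes T→A. T is a pyrimidine and A is a purine, so this is a transversion.

position 1, transversion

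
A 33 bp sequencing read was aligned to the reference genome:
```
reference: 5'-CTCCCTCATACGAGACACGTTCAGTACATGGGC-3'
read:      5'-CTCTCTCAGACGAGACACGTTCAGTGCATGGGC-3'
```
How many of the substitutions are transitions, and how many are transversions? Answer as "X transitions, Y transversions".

2 transitions, 1 transversion

Transitions (purine↔purine or pyrimidine↔pyrimidine): 4 C→T, 26 A→G.
Transversions (purine↔pyrimidine): 9 T→G.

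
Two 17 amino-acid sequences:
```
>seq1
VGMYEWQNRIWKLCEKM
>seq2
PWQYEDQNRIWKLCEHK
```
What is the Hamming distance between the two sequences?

Comparing position by position, 6 residues differ: 1 (V/P), 2 (G/W), 3 (M/Q), 6 (W/D), 16 (K/H), 17 (M/K).

6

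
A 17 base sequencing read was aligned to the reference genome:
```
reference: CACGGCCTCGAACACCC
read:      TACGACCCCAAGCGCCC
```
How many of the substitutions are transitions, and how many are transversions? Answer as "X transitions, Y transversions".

6 transitions, 0 transversions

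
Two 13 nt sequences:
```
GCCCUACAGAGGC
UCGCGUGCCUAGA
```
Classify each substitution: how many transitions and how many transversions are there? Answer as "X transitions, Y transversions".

1 transition, 9 transversions

Mismatches (1-based):
base 1: G→U (purine→pyrimidine, transversion)
base 3: C→G (pyrimidine→purine, transversion)
base 5: U→G (pyrimidine→purine, transversion)
base 6: A→U (purine→pyrimidine, transversion)
base 7: C→G (pyrimidine→purine, transversion)
base 8: A→C (purine→pyrimidine, transversion)
base 9: G→C (purine→pyrimidine, transversion)
base 10: A→U (purine→pyrimidine, transversion)
base 11: G→A (purine→purine, transition)
base 13: C→A (pyrimidine→purine, transversion)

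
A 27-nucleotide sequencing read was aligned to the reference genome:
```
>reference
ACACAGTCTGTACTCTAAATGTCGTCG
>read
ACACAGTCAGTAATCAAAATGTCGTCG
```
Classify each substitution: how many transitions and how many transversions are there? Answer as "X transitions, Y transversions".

Transitions (purine↔purine or pyrimidine↔pyrimidine): none.
Transversions (purine↔pyrimidine): 9 T→A, 13 C→A, 16 T→A.

0 transitions, 3 transversions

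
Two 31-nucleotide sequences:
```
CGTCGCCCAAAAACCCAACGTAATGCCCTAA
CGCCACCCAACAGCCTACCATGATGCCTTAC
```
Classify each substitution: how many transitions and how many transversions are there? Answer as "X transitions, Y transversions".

Mismatches (1-based):
site 3: T→C (pyrimidine→pyrimidine, transition)
site 5: G→A (purine→purine, transition)
site 11: A→C (purine→pyrimidine, transversion)
site 13: A→G (purine→purine, transition)
site 16: C→T (pyrimidine→pyrimidine, transition)
site 18: A→C (purine→pyrimidine, transversion)
site 20: G→A (purine→purine, transition)
site 22: A→G (purine→purine, transition)
site 28: C→T (pyrimidine→pyrimidine, transition)
site 31: A→C (purine→pyrimidine, transversion)

7 transitions, 3 transversions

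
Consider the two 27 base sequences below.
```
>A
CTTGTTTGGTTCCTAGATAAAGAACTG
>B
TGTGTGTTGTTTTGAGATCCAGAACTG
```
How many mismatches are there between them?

9

The sequences differ at bases 1, 2, 6, 8, 12, 13, 14, 19, 20 (1-based) — 9 in total.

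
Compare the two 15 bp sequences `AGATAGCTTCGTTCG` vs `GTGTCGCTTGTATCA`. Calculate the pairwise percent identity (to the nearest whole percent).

8 positions differ (1, 2, 3, 5, 10, 11, 12, 15), so 7 of 15 match: 7/15 = 46.67%.

47%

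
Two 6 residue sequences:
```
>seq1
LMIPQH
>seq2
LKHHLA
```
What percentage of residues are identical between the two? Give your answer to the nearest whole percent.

5 positions differ (2, 3, 4, 5, 6), so 1 of 6 match: 1/6 = 16.67%.

17%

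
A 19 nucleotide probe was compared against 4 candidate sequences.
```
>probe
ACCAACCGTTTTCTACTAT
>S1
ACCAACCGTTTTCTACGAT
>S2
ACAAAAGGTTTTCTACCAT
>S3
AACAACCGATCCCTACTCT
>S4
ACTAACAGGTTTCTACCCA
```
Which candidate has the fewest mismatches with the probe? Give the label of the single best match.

S1

Hamming distances to probe — S1: 1; S2: 4; S3: 5; S4: 6.
Smallest is S1 with 1 mismatch.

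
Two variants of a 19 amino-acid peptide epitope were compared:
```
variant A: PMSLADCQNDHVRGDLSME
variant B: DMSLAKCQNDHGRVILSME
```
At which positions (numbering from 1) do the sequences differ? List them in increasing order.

1, 6, 12, 14, 15

Differences at position 1 (P→D), position 6 (D→K), position 12 (V→G), position 14 (G→V), position 15 (D→I).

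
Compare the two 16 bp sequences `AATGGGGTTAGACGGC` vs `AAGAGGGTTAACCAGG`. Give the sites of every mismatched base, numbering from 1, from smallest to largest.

Differences at site 3 (T→G), site 4 (G→A), site 11 (G→A), site 12 (A→C), site 14 (G→A), site 16 (C→G).

3, 4, 11, 12, 14, 16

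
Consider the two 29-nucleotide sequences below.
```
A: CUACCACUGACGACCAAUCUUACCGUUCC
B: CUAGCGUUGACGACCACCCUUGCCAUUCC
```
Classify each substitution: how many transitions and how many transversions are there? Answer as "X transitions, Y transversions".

Transitions (purine↔purine or pyrimidine↔pyrimidine): 6 A→G, 7 C→U, 18 U→C, 22 A→G, 25 G→A.
Transversions (purine↔pyrimidine): 4 C→G, 17 A→C.

5 transitions, 2 transversions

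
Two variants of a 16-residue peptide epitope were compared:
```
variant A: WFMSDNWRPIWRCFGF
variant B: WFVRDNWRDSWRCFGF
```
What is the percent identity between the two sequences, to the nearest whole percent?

4 positions differ (3, 4, 9, 10), so 12 of 16 match: 12/16 = 75%.

75%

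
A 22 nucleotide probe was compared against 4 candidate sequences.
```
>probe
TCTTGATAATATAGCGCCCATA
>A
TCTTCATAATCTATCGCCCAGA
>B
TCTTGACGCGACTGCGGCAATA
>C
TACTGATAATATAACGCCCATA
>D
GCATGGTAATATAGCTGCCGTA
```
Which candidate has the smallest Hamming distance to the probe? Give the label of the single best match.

C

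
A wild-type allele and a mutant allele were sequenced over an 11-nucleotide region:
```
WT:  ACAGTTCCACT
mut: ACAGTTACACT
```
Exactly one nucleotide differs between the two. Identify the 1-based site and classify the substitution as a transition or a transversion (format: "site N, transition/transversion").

Site 7 changes C→A. C is a pyrimidine and A is a purine, so this is a transversion.

site 7, transversion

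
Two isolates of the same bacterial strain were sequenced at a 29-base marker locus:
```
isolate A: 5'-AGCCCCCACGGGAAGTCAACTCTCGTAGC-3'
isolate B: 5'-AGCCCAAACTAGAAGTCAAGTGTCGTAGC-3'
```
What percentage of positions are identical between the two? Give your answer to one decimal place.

79.3%

6 positions differ (6, 7, 10, 11, 20, 22), so 23 of 29 match: 23/29 = 79.31%.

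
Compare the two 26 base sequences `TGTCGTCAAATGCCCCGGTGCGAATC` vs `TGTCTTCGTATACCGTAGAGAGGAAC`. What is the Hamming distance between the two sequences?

11

Comparing position by position, 11 bases differ: 5 (G/T), 8 (A/G), 9 (A/T), 12 (G/A), 15 (C/G), 16 (C/T), 17 (G/A), 19 (T/A), 21 (C/A), 23 (A/G), 25 (T/A).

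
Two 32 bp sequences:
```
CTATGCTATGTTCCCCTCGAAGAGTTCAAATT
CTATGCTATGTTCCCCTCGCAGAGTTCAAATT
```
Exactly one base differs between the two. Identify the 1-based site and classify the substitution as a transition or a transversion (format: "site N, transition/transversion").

The sequences differ only at site 20: A→C (purine→pyrimidine), a transversion.

site 20, transversion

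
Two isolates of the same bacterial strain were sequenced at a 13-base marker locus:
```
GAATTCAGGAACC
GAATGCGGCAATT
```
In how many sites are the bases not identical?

Mismatches (1-based): site 5: T→G; site 7: A→G; site 9: G→C; site 12: C→T; site 13: C→T.

5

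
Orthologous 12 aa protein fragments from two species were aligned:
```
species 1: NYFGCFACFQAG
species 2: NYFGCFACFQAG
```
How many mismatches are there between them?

0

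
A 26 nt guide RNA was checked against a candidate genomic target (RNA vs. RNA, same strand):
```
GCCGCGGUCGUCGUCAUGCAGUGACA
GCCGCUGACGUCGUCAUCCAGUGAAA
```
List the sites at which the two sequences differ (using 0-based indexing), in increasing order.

Differences at site 5 (G→U), site 7 (U→A), site 17 (G→C), site 24 (C→A).

5, 7, 17, 24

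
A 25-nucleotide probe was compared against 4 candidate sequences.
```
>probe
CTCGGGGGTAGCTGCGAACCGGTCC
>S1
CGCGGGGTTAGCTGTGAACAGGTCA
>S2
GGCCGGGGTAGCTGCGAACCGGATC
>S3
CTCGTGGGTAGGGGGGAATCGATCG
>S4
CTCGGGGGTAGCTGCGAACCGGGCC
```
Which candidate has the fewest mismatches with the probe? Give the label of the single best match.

S1 differs at 5 sites; S2 differs at 5 sites; S3 differs at 7 sites; S4 differs at 1 site. The closest is S4.

S4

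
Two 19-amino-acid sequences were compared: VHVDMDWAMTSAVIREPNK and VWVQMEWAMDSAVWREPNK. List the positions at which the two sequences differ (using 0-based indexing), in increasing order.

1, 3, 5, 9, 13

Scanning 0-based: 1: H/W; 3: D/Q; 5: D/E; 9: T/D; 13: I/W.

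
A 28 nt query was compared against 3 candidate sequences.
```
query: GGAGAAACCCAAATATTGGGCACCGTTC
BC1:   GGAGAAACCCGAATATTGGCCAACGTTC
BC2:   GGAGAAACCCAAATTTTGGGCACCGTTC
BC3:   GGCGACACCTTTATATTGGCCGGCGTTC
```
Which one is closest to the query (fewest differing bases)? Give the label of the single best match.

Hamming distances to query — BC1: 3; BC2: 1; BC3: 8.
Smallest is BC2 with 1 mismatch.

BC2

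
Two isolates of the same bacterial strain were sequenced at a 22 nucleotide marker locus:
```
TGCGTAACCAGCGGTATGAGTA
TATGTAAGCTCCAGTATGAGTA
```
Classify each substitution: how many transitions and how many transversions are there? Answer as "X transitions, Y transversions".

3 transitions, 3 transversions

Mismatches (1-based):
site 2: G→A (purine→purine, transition)
site 3: C→T (pyrimidine→pyrimidine, transition)
site 8: C→G (pyrimidine→purine, transversion)
site 10: A→T (purine→pyrimidine, transversion)
site 11: G→C (purine→pyrimidine, transversion)
site 13: G→A (purine→purine, transition)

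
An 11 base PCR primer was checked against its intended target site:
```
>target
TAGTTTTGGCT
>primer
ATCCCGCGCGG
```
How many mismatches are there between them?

Comparing position by position, 10 sites differ: 1 (T/A), 2 (A/T), 3 (G/C), 4 (T/C), 5 (T/C), 6 (T/G), 7 (T/C), 9 (G/C), 10 (C/G), 11 (T/G).

10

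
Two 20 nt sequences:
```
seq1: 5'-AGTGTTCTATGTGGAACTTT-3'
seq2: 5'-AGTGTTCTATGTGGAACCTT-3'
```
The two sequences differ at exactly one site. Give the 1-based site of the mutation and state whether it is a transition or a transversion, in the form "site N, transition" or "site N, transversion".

The sequences differ only at site 18: T→C (pyrimidine→pyrimidine), a transition.

site 18, transition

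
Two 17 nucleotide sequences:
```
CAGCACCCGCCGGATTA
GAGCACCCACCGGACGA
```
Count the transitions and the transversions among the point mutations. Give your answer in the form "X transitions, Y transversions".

2 transitions, 2 transversions

Mismatches (1-based):
base 1: C→G (pyrimidine→purine, transversion)
base 9: G→A (purine→purine, transition)
base 15: T→C (pyrimidine→pyrimidine, transition)
base 16: T→G (pyrimidine→purine, transversion)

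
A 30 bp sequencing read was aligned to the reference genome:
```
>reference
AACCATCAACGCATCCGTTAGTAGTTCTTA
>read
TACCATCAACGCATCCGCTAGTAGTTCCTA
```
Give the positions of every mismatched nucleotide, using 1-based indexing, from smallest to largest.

Differences at position 1 (A→T), position 18 (T→C), position 28 (T→C).

1, 18, 28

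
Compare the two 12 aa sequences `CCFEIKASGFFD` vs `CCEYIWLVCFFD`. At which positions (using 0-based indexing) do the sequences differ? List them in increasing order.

2, 3, 5, 6, 7, 8

Scanning 0-based: 2: F/E; 3: E/Y; 5: K/W; 6: A/L; 7: S/V; 8: G/C.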